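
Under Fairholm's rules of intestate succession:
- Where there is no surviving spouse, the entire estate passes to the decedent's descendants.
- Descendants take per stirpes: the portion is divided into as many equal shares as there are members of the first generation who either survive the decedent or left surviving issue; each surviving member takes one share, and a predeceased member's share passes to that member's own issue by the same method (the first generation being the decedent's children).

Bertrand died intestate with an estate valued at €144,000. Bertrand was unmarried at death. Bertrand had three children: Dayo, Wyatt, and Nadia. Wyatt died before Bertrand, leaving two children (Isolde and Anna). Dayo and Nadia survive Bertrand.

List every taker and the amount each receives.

Dayo: €48,000; Isolde: €24,000; Anna: €24,000; Nadia: €48,000

The entire €144,000 passes to the descendants.
That amount (€144,000) is divided into 3 shares of €48,000: Dayo and Nadia each take €48,000; Wyatt's €48,000 share passes to Wyatt's issue.
Wyatt's share (€48,000) is divided into 2 shares of €24,000: Isolde and Anna each take €24,000.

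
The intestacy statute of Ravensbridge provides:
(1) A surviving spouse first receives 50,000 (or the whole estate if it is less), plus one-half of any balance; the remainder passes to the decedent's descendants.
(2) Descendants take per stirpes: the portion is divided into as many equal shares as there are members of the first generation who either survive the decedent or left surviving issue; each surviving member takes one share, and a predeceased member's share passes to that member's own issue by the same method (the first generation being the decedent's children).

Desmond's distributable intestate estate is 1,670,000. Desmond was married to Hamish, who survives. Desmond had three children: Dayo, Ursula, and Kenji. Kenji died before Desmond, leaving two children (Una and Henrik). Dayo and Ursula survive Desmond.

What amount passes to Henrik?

Henrik receives 135,000.

Hamish first takes 50,000, leaving a balance of 1,620,000. Hamish then takes one-half of the balance (810,000), for a total of 860,000. The remaining 810,000 passes to the descendants.
The descendants' portion (810,000) is divided into 3 shares of 270,000: Dayo and Ursula each take 270,000; Kenji's 270,000 share passes to Kenji's issue.
Kenji's share (270,000) is divided into 2 shares of 135,000: Una and Henrik each take 135,000.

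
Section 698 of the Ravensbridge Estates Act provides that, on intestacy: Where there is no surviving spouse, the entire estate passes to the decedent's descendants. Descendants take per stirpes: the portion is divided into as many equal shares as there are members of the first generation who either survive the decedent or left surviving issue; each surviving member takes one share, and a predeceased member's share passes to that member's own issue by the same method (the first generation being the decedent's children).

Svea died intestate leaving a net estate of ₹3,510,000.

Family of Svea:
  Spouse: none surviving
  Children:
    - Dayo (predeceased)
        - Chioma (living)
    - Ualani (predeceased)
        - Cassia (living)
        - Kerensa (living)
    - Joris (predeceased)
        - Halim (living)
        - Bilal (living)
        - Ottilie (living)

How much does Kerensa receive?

Kerensa receives ₹585,000.

The entire ₹3,510,000 passes to the descendants.
That amount (₹3,510,000) is divided into 3 shares of ₹1,170,000: Dayo's ₹1,170,000 share passes to Dayo's issue; Ualani's ₹1,170,000 share passes to Ualani's issue; Joris's ₹1,170,000 share passes to Joris's issue.
Dayo's share (₹1,170,000) passes entirely to Chioma.
Ualani's share (₹1,170,000) is divided into 2 shares of ₹585,000: Cassia and Kerensa each take ₹585,000.
Joris's share (₹1,170,000) is divided into 3 shares of ₹390,000: Halim, Bilal, and Ottilie each take ₹390,000.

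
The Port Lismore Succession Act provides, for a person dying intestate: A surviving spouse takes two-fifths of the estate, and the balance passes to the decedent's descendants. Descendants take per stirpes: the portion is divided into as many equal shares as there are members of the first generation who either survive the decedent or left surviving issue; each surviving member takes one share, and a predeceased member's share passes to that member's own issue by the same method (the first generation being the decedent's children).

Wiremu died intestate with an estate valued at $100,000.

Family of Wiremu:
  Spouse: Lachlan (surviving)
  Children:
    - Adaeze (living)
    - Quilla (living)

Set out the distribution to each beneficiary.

Lachlan takes two-fifths of $100,000 = $40,000. The remaining $60,000 passes to the descendants.
The descendants' portion ($60,000) is divided into 2 shares of $30,000: Adaeze and Quilla each take $30,000.

Lachlan: $40,000; Adaeze: $30,000; Quilla: $30,000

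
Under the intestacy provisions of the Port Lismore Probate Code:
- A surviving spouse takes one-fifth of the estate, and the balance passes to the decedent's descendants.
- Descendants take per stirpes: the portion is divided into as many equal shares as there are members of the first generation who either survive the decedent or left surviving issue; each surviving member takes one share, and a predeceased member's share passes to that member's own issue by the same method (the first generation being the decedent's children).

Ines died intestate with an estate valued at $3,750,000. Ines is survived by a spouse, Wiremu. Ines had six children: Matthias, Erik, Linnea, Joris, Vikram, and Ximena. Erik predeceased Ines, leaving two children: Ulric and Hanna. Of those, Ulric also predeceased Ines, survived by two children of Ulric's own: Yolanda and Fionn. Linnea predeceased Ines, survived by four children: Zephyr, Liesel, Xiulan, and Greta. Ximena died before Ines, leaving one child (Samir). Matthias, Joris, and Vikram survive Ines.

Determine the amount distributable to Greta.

Greta receives $125,000.

Wiremu takes one-fifth of $3,750,000 = $750,000. The remaining $3,000,000 passes to the descendants.
The descendants' portion ($3,000,000) is divided into 6 shares of $500,000: Matthias, Joris, and Vikram each take $500,000; Erik's $500,000 share passes to Erik's issue; Linnea's $500,000 share passes to Linnea's issue; Ximena's $500,000 share passes to Ximena's issue.
Erik's share ($500,000) is divided into 2 shares of $250,000: Hanna takes $250,000; Ulric's $250,000 share passes to Ulric's issue.
Ulric's share ($250,000) is divided into 2 shares of $125,000: Yolanda and Fionn each take $125,000.
Linnea's share ($500,000) is divided into 4 shares of $125,000: Zephyr, Liesel, Xiulan, and Greta each take $125,000.
Ximena's share ($500,000) passes entirely to Samir.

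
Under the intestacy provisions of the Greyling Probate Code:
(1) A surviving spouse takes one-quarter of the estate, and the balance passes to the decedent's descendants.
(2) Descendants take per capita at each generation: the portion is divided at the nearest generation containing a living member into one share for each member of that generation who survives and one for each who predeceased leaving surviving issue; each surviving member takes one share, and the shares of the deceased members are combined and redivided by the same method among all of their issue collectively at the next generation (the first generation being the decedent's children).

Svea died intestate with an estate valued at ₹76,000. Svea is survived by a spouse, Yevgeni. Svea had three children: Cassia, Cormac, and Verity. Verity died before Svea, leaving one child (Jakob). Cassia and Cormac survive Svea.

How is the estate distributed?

Yevgeni: ₹19,000; Cassia: ₹19,000; Cormac: ₹19,000; Jakob: ₹19,000

Yevgeni takes one-quarter of ₹76,000 = ₹19,000. The remaining ₹57,000 passes to the descendants.
The descendants' portion (₹57,000) is divided at the children's generation into 3 shares of ₹19,000. Cassia and Cormac each take ₹19,000. The remaining share for the deceased Verity (₹19,000) is carried to the next generation.
That pool (₹19,000) passes entirely to Jakob, the sole taker at the grandchildren's generation.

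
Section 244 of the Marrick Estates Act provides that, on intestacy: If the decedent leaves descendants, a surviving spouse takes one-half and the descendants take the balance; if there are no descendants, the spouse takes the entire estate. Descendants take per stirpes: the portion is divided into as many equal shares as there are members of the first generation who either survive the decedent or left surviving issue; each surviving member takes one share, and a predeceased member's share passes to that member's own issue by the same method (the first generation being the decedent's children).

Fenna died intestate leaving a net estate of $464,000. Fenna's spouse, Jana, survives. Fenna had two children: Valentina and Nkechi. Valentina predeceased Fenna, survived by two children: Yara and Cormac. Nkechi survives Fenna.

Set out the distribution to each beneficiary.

Jana takes one-half of $464,000 = $232,000. The remaining $232,000 passes to the descendants.
The descendants' portion ($232,000) is divided into 2 shares of $116,000: Nkechi takes $116,000; Valentina's $116,000 share passes to Valentina's issue.
Valentina's share ($116,000) is divided into 2 shares of $58,000: Yara and Cormac each take $58,000.

Jana: $232,000; Yara: $58,000; Cormac: $58,000; Nkechi: $116,000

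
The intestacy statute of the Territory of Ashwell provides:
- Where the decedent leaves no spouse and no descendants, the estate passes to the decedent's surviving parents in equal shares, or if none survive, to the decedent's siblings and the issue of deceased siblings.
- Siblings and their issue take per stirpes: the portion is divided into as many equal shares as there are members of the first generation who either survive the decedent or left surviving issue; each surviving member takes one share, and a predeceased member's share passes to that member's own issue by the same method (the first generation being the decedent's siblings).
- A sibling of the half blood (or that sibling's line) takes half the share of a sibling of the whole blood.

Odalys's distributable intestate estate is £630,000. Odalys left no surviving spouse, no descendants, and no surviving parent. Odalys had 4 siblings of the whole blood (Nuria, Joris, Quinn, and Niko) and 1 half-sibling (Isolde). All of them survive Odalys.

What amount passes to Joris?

The entire £630,000 passes to the siblings and their issue.
Counting each half-blood sibling's line as half a unit, there are 9/2 units in £630,000, so one unit is £140,000. Whole-blood lines (Nuria, Joris, Quinn, and Niko) take £140,000 each; half-blood lines (Isolde) take £70,000 each.

Joris receives £140,000.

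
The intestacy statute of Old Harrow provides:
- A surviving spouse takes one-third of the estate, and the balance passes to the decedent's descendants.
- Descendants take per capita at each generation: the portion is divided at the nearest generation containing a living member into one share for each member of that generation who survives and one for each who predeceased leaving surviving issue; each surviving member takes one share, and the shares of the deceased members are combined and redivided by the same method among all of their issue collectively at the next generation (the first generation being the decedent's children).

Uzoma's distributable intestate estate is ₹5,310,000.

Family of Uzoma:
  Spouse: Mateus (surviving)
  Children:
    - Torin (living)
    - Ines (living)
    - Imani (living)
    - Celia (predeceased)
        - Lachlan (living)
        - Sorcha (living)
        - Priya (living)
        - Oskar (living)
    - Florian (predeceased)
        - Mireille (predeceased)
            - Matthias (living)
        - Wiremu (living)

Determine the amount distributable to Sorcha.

Sorcha receives ₹236,000.

Mateus takes one-third of ₹5,310,000 = ₹1,770,000. The remaining ₹3,540,000 passes to the descendants.
The descendants' portion (₹3,540,000) is divided at the children's generation into 5 shares of ₹708,000. Torin, Ines, and Imani each take ₹708,000. The 2 shares of the deceased (Celia and Florian) are combined into a pool of ₹1,416,000.
That pool (₹1,416,000) is divided at the grandchildren's generation into 6 shares of ₹236,000. Lachlan, Sorcha, Priya, Oskar, and Wiremu each take ₹236,000. The remaining share for the deceased Mireille (₹236,000) is carried to the next generation.
That pool (₹236,000) passes entirely to Matthias, the sole taker at the great-grandchildren's generation.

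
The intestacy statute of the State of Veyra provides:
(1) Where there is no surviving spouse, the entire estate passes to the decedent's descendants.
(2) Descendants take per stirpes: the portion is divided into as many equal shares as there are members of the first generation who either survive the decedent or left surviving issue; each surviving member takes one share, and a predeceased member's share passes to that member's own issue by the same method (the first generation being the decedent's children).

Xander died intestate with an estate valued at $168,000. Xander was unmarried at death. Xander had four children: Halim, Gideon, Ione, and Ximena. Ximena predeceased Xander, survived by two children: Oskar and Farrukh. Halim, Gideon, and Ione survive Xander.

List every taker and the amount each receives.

Halim: $42,000; Gideon: $42,000; Ione: $42,000; Oskar: $21,000; Farrukh: $21,000

The entire $168,000 passes to the descendants.
That amount ($168,000) is divided into 4 shares of $42,000: Halim, Gideon, and Ione each take $42,000; Ximena's $42,000 share passes to Ximena's issue.
Ximena's share ($42,000) is divided into 2 shares of $21,000: Oskar and Farrukh each take $21,000.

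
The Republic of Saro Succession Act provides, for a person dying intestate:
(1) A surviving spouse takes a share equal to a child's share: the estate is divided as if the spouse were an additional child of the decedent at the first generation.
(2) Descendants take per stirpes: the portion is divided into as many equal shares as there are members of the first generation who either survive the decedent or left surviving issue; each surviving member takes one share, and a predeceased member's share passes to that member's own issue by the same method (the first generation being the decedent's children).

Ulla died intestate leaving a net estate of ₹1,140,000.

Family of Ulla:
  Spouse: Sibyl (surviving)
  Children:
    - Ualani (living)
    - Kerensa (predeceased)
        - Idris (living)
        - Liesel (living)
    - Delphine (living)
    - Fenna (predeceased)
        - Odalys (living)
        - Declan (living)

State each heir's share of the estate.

The spouse counts as an additional share at the children's level, so there are 5 primary shares of ₹228,000. Sibyl takes one such share (₹228,000).
The children's combined portion (₹912,000) is divided into 4 shares of ₹228,000: Ualani and Delphine each take ₹228,000; Kerensa's ₹228,000 share passes to Kerensa's issue; Fenna's ₹228,000 share passes to Fenna's issue.
Kerensa's share (₹228,000) is divided into 2 shares of ₹114,000: Idris and Liesel each take ₹114,000.
Fenna's share (₹228,000) is divided into 2 shares of ₹114,000: Odalys and Declan each take ₹114,000.

Sibyl: ₹228,000; Ualani: ₹228,000; Idris: ₹114,000; Liesel: ₹114,000; Delphine: ₹228,000; Odalys: ₹114,000; Declan: ₹114,000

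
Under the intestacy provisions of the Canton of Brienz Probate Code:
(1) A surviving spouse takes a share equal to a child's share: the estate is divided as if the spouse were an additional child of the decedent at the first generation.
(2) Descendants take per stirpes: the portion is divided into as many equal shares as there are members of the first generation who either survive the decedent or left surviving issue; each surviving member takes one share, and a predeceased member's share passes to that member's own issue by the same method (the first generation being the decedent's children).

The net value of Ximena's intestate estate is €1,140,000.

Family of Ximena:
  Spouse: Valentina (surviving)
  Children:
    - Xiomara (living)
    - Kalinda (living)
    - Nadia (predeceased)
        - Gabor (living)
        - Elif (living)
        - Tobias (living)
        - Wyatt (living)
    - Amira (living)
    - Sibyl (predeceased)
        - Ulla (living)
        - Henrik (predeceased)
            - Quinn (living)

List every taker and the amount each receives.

Valentina: €190,000; Xiomara: €190,000; Kalinda: €190,000; Gabor: €47,500; Elif: €47,500; Tobias: €47,500; Wyatt: €47,500; Amira: €190,000; Ulla: €95,000; Quinn: €95,000

The spouse counts as an additional share at the children's level, so there are 6 primary shares of €190,000. Valentina takes one such share (€190,000).
The children's combined portion (€950,000) is divided into 5 shares of €190,000: Xiomara, Kalinda, and Amira each take €190,000; Nadia's €190,000 share passes to Nadia's issue; Sibyl's €190,000 share passes to Sibyl's issue.
Nadia's share (€190,000) is divided into 4 shares of €47,500: Gabor, Elif, Tobias, and Wyatt each take €47,500.
Sibyl's share (€190,000) is divided into 2 shares of €95,000: Ulla takes €95,000; Henrik's €95,000 share passes to Henrik's issue.
Henrik's share (€95,000) passes entirely to Quinn.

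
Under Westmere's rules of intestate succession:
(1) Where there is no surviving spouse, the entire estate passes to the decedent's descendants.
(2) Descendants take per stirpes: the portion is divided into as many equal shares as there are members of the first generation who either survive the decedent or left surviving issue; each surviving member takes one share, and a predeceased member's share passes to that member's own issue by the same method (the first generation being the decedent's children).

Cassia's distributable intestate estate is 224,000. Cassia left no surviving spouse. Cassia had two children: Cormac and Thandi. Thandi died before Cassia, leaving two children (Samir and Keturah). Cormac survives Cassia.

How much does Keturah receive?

The entire 224,000 passes to the descendants.
That amount (224,000) is divided into 2 shares of 112,000: Cormac takes 112,000; Thandi's 112,000 share passes to Thandi's issue.
Thandi's share (112,000) is divided into 2 shares of 56,000: Samir and Keturah each take 56,000.

Keturah receives 56,000.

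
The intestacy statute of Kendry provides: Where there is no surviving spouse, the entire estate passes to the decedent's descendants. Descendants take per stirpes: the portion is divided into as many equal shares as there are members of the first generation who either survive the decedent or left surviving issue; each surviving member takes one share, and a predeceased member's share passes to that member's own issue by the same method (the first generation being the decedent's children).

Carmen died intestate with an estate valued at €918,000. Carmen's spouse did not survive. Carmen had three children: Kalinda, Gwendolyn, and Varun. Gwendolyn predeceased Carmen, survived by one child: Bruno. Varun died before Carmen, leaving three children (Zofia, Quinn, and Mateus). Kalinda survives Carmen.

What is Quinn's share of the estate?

Quinn receives €102,000.

The entire €918,000 passes to the descendants.
That amount (€918,000) is divided into 3 shares of €306,000: Kalinda takes €306,000; Gwendolyn's €306,000 share passes to Gwendolyn's issue; Varun's €306,000 share passes to Varun's issue.
Gwendolyn's share (€306,000) passes entirely to Bruno.
Varun's share (€306,000) is divided into 3 shares of €102,000: Zofia, Quinn, and Mateus each take €102,000.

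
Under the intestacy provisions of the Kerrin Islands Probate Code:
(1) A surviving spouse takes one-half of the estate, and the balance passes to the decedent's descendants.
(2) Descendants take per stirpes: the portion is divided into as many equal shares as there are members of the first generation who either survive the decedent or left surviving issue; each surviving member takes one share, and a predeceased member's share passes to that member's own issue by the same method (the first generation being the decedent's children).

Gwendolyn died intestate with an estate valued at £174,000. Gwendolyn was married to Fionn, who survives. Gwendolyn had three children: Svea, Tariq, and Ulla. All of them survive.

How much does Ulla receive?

Fionn takes one-half of £174,000 = £87,000. The remaining £87,000 passes to the descendants.
The descendants' portion (£87,000) is divided into 3 shares of £29,000: Svea, Tariq, and Ulla each take £29,000.

Ulla receives £29,000.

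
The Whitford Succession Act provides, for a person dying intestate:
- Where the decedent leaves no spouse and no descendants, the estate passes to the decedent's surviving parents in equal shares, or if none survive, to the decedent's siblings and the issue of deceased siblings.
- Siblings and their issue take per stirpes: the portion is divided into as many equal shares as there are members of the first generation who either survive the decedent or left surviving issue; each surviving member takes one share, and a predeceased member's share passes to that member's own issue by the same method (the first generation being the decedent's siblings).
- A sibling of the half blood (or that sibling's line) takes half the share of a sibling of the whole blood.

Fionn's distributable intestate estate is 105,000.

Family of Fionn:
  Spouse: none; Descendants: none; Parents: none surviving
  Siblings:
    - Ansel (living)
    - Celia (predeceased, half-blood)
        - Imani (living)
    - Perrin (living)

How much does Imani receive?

The entire 105,000 passes to the siblings and their issue.
Counting each half-blood sibling's line as half a unit, there are 5/2 units in 105,000, so one unit is 42,000. Whole-blood lines (Ansel and Perrin) take 42,000 each; half-blood lines (Celia) take 21,000 each.
Celia's share (21,000) passes entirely to Imani.

Imani receives 21,000.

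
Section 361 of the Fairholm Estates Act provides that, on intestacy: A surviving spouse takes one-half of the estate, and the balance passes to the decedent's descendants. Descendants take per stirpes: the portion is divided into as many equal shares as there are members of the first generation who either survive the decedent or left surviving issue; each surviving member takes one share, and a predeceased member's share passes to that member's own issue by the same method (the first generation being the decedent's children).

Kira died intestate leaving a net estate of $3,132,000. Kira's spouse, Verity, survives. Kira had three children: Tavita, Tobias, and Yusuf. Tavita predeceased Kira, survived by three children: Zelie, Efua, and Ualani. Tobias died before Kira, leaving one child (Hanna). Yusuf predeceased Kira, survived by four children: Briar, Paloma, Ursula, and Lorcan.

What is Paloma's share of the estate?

Paloma receives $130,500.

Verity takes one-half of $3,132,000 = $1,566,000. The remaining $1,566,000 passes to the descendants.
The descendants' portion ($1,566,000) is divided into 3 shares of $522,000: Tavita's $522,000 share passes to Tavita's issue; Tobias's $522,000 share passes to Tobias's issue; Yusuf's $522,000 share passes to Yusuf's issue.
Tavita's share ($522,000) is divided into 3 shares of $174,000: Zelie, Efua, and Ualani each take $174,000.
Tobias's share ($522,000) passes entirely to Hanna.
Yusuf's share ($522,000) is divided into 4 shares of $130,500: Briar, Paloma, Ursula, and Lorcan each take $130,500.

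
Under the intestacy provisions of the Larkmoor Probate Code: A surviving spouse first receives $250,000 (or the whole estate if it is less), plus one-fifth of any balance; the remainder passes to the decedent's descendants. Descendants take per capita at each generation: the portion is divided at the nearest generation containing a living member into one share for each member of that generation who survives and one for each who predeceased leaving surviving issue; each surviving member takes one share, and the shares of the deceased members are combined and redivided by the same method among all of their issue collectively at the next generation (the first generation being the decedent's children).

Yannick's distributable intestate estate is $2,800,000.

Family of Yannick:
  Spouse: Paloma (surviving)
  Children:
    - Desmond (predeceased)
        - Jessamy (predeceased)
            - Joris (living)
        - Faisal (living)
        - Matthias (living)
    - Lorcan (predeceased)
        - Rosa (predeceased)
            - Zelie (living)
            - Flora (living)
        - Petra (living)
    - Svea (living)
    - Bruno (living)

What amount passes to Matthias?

Matthias receives $204,000.

Paloma first takes $250,000, leaving a balance of $2,550,000. Paloma then takes one-fifth of the balance ($510,000), for a total of $760,000. The remaining $2,040,000 passes to the descendants.
The descendants' portion ($2,040,000) is divided at the children's generation into 4 shares of $510,000. Svea and Bruno each take $510,000. The 2 shares of the deceased (Desmond and Lorcan) are combined into a pool of $1,020,000.
That pool ($1,020,000) is divided at the grandchildren's generation into 5 shares of $204,000. Faisal, Matthias, and Petra each take $204,000. The 2 shares of the deceased (Jessamy and Rosa) are combined into a pool of $408,000.
That pool ($408,000) is divided at the great-grandchildren's generation equally among Joris, Zelie, and Flora: $136,000 each.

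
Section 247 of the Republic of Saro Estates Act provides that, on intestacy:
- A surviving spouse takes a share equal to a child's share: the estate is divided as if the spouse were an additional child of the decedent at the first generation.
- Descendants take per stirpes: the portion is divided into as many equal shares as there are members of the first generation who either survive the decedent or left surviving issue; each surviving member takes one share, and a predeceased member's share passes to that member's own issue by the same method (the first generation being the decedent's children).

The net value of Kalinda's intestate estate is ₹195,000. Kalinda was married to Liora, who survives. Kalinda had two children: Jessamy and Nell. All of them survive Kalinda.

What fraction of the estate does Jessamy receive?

Jessamy receives 1/3 of the estate.

The spouse counts as an additional share at the children's level, so there are 3 primary shares of ₹65,000. Liora takes one such share (₹65,000).
The children's combined portion (₹130,000) is divided into 2 shares of ₹65,000: Jessamy and Nell each take ₹65,000.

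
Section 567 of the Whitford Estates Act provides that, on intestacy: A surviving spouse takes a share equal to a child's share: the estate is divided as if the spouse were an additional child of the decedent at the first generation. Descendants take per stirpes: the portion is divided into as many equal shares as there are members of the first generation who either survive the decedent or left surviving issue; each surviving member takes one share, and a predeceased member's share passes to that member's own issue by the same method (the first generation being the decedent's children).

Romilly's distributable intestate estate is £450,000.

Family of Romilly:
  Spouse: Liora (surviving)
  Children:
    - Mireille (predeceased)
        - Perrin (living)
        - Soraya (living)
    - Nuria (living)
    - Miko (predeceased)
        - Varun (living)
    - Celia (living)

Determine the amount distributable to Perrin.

Perrin receives £45,000.

The spouse counts as an additional share at the children's level, so there are 5 primary shares of £90,000. Liora takes one such share (£90,000).
The children's combined portion (£360,000) is divided into 4 shares of £90,000: Nuria and Celia each take £90,000; Mireille's £90,000 share passes to Mireille's issue; Miko's £90,000 share passes to Miko's issue.
Mireille's share (£90,000) is divided into 2 shares of £45,000: Perrin and Soraya each take £45,000.
Miko's share (£90,000) passes entirely to Varun.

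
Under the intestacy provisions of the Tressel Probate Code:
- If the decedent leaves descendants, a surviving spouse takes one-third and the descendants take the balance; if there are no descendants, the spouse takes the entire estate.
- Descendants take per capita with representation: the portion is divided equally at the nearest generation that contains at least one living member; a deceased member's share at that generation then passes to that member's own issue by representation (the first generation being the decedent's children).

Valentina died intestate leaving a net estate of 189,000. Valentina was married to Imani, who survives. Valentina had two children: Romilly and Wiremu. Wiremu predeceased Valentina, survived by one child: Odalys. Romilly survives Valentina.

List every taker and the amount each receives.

Imani: 63,000; Romilly: 63,000; Odalys: 63,000

Imani takes one-third of 189,000 = 63,000. The remaining 126,000 passes to the descendants.
The descendants' portion (126,000) is divided into 2 shares of 63,000: Romilly takes 63,000; Wiremu's 63,000 share passes to Wiremu's issue.
Wiremu's share (63,000) passes entirely to Odalys.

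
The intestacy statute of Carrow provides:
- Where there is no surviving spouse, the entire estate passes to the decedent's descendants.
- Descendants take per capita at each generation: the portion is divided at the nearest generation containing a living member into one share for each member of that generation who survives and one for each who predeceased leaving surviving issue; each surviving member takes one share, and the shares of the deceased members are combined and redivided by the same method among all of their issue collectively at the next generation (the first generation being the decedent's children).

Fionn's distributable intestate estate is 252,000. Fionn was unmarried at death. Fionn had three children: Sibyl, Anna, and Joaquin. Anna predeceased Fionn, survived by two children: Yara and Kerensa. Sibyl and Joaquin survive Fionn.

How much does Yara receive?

The entire 252,000 passes to the descendants.
That amount (252,000) is divided at the children's generation into 3 shares of 84,000. Sibyl and Joaquin each take 84,000. The remaining share for the deceased Anna (84,000) is carried to the next generation.
That pool (84,000) is divided at the grandchildren's generation equally among Yara and Kerensa: 42,000 each.

Yara receives 42,000.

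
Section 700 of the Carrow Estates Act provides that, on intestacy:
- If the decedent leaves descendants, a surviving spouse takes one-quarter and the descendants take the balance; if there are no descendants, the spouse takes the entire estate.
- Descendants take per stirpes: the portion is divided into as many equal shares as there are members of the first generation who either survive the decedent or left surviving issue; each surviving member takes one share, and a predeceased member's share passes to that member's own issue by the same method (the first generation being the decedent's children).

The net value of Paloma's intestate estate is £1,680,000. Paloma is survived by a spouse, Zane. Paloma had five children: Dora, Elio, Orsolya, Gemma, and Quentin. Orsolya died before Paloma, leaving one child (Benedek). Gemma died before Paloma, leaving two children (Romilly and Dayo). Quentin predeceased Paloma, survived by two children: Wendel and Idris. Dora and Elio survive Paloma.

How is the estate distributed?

Zane: £420,000; Dora: £252,000; Elio: £252,000; Benedek: £252,000; Romilly: £126,000; Dayo: £126,000; Wendel: £126,000; Idris: £126,000

Zane takes one-quarter of £1,680,000 = £420,000. The remaining £1,260,000 passes to the descendants.
The descendants' portion (£1,260,000) is divided into 5 shares of £252,000: Dora and Elio each take £252,000; Orsolya's £252,000 share passes to Orsolya's issue; Gemma's £252,000 share passes to Gemma's issue; Quentin's £252,000 share passes to Quentin's issue.
Orsolya's share (£252,000) passes entirely to Benedek.
Gemma's share (£252,000) is divided into 2 shares of £126,000: Romilly and Dayo each take £126,000.
Quentin's share (£252,000) is divided into 2 shares of £126,000: Wendel and Idris each take £126,000.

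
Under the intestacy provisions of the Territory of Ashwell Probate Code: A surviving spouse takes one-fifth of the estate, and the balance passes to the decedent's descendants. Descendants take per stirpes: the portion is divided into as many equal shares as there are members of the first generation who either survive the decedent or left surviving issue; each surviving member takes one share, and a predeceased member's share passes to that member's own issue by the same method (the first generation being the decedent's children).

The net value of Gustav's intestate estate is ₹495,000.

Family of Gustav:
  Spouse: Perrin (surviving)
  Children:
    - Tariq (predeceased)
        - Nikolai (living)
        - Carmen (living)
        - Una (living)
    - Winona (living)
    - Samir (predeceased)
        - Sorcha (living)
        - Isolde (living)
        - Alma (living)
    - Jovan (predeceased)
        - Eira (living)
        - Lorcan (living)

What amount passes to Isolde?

Perrin takes one-fifth of ₹495,000 = ₹99,000. The remaining ₹396,000 passes to the descendants.
The descendants' portion (₹396,000) is divided into 4 shares of ₹99,000: Winona takes ₹99,000; Tariq's ₹99,000 share passes to Tariq's issue; Samir's ₹99,000 share passes to Samir's issue; Jovan's ₹99,000 share passes to Jovan's issue.
Tariq's share (₹99,000) is divided into 3 shares of ₹33,000: Nikolai, Carmen, and Una each take ₹33,000.
Samir's share (₹99,000) is divided into 3 shares of ₹33,000: Sorcha, Isolde, and Alma each take ₹33,000.
Jovan's share (₹99,000) is divided into 2 shares of ₹49,500: Eira and Lorcan each take ₹49,500.

Isolde receives ₹33,000.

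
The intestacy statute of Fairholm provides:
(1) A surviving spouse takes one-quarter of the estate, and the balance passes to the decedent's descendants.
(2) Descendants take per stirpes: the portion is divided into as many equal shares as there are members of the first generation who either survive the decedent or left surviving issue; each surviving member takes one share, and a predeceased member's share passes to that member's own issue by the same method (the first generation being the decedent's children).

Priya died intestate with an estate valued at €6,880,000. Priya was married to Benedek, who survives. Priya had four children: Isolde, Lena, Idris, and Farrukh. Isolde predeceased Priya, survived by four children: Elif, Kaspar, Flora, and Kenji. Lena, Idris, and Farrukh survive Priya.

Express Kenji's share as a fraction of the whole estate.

Benedek takes one-quarter of €6,880,000 = €1,720,000. The remaining €5,160,000 passes to the descendants.
The descendants' portion (€5,160,000) is divided into 4 shares of €1,290,000: Lena, Idris, and Farrukh each take €1,290,000; Isolde's €1,290,000 share passes to Isolde's issue.
Isolde's share (€1,290,000) is divided into 4 shares of €322,500: Elif, Kaspar, Flora, and Kenji each take €322,500.

Kenji receives 3/64 of the estate.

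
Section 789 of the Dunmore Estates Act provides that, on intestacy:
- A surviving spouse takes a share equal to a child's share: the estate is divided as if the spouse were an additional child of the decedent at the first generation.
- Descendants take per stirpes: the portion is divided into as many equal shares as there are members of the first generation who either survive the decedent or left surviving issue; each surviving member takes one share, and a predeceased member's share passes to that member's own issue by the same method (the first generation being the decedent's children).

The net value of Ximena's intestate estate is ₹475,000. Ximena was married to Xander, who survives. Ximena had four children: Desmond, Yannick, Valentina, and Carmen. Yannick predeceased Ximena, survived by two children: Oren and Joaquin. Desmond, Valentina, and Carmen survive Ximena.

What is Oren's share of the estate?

Oren receives ₹47,500.

The spouse counts as an additional share at the children's level, so there are 5 primary shares of ₹95,000. Xander takes one such share (₹95,000).
The children's combined portion (₹380,000) is divided into 4 shares of ₹95,000: Desmond, Valentina, and Carmen each take ₹95,000; Yannick's ₹95,000 share passes to Yannick's issue.
Yannick's share (₹95,000) is divided into 2 shares of ₹47,500: Oren and Joaquin each take ₹47,500.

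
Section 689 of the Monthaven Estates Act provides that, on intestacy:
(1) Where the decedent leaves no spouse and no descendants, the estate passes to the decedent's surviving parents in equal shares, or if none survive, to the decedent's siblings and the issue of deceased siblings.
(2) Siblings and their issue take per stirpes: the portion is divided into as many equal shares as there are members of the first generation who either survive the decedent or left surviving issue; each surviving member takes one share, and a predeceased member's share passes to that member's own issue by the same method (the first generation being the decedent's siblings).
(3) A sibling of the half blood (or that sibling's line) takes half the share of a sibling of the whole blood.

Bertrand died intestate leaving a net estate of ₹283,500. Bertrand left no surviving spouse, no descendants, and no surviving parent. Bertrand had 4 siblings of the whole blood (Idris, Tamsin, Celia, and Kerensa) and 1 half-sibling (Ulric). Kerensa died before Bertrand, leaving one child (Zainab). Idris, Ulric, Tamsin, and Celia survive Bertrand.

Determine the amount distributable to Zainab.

Zainab receives ₹63,000.

The entire ₹283,500 passes to the siblings and their issue.
Counting each half-blood sibling's line as half a unit, there are 9/2 units in ₹283,500, so one unit is ₹63,000. Whole-blood lines (Idris, Tamsin, Celia, and Kerensa) take ₹63,000 each; half-blood lines (Ulric) take ₹31,500 each.
Kerensa's share (₹63,000) passes entirely to Zainab.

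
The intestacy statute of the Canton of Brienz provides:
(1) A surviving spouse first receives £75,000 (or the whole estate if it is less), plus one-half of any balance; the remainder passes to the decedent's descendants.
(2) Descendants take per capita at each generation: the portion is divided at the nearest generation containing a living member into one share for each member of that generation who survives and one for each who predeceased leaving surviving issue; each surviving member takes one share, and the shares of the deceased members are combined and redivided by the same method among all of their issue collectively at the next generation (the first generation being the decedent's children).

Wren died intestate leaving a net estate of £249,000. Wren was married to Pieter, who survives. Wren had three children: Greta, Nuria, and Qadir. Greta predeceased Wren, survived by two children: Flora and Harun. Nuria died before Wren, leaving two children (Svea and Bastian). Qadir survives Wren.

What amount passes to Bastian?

Bastian receives £14,500.

Pieter first takes £75,000, leaving a balance of £174,000. Pieter then takes one-half of the balance (£87,000), for a total of £162,000. The remaining £87,000 passes to the descendants.
The descendants' portion (£87,000) is divided at the children's generation into 3 shares of £29,000. Qadir takes £29,000. The 2 shares of the deceased (Greta and Nuria) are combined into a pool of £58,000.
That pool (£58,000) is divided at the grandchildren's generation equally among Flora, Harun, Svea, and Bastian: £14,500 each.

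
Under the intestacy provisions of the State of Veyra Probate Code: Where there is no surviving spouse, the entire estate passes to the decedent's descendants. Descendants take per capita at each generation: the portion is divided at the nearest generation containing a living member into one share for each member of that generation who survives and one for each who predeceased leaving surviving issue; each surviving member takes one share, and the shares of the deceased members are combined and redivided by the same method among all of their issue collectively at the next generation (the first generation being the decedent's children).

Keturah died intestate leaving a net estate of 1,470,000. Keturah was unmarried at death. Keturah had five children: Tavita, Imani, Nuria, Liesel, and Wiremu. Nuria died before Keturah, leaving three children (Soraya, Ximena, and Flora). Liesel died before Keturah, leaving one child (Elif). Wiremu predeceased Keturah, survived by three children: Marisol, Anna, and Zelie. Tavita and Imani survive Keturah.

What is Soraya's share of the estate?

Soraya receives 126,000.

The entire 1,470,000 passes to the descendants.
That amount (1,470,000) is divided at the children's generation into 5 shares of 294,000. Tavita and Imani each take 294,000. The 3 shares of the deceased (Nuria, Liesel, and Wiremu) are combined into a pool of 882,000.
That pool (882,000) is divided at the grandchildren's generation equally among Soraya, Ximena, Flora, Elif, Marisol, Anna, and Zelie: 126,000 each.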